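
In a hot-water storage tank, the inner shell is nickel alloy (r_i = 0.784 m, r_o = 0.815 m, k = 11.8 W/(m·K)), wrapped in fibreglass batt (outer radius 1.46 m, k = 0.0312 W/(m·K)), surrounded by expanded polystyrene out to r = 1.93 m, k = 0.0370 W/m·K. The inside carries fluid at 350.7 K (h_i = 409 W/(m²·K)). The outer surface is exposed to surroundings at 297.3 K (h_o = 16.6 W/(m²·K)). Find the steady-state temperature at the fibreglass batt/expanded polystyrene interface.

T = 308.3 K

Resistance network (inner→outer):
  R_conv,in = 1/(4πr²h) = 1/(4π·0.784²·409) = 3.165×10^-4 K/W
  R_nickel alloy = (1/0.784 − 1/0.815)/(4πk) = 0.04852/(4π·11.8) = 3.272×10^-4 K/W
  R_fibreglass batt = (1/0.815 − 1/1.46)/(4πk) = 0.5421/(4π·0.0312) = 1.383 K/W
  R_expanded polystyrene = (1/1.46 − 1/1.93)/(4πk) = 0.1668/(4π·0.0370) = 0.3587 K/W
  R_conv,out = 1/(4πr²h) = 1/(4π·1.93²·16.6) = 0.001287 K/W
ΣR = 3.165×10^-4 + 3.272×10^-4 + 1.383 + 0.3587 + 0.001287 = 1.744 K/W
Q = ΔT/ΣR = (350.7 K − 297.3 K)/1.744 = 30.62 W
From the inner boundary to the fibreglass batt/expanded polystyrene interface, ΣR_partial = 1.384 K/W.
T_interface = T_in − Q·ΣR_partial = 350.7 K − (30.62)(1.384) = 308.3 K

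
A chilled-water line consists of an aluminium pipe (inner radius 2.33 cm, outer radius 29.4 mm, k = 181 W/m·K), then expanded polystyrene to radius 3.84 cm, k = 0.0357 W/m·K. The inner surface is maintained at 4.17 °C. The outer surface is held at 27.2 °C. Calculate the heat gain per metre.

Q' = 19.3 W/m

Resistance network (inner→outer):
  R'_aluminium = ln(0.0294/0.0233)/(2πk) = 0.2325/(2π·181) = 2.045×10^-4 m·K/W
  R'_expanded polystyrene = ln(0.0384/0.0294)/(2πk) = 0.2671/(2π·0.0357) = 1.191 m·K/W
ΣR = 2.045×10^-4 + 1.191 = 1.191 m·K/W
Q' = ΔT/ΣR = (4.17 °C − 27.2 °C)/1.191 = -19.3 W/m
(Negative Q' ⇒ heat flows inward; heat gain = 19.3 W/m.)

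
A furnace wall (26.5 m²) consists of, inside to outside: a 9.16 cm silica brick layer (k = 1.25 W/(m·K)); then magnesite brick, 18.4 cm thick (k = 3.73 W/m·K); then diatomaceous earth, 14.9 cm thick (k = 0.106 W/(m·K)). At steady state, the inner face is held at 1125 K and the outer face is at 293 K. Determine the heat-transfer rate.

Series thermal resistances, inner to outer:
  R_silica brick = L/(kA) = 0.0916/(1.25·26.5) = 0.002765 K/W
  R_magnesite brick = L/(kA) = 0.184/(3.73·26.5) = 0.001862 K/W
  R_diatomaceous earth = L/(kA) = 0.149/(0.106·26.5) = 0.05304 K/W
ΣR = 0.002765 + 0.001862 + 0.05304 = 0.05767 K/W
Q = ΔT/ΣR = (1125 K − 293 K)/0.05767 = 14400 W

Q = 14400 W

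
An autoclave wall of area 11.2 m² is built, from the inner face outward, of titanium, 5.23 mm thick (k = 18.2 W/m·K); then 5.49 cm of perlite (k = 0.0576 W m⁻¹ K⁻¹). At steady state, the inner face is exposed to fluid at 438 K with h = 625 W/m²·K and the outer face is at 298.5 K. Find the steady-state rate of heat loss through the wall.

Q = 1640 W

Treat each layer as a resistance in series:
  R_conv,in = 1/(hA) = 1/(625·11.2) = 1.429×10^-4 K/W
  R_titanium = L/(kA) = 0.00523/(18.2·11.2) = 2.566×10^-5 K/W
  R_perlite = L/(kA) = 0.0549/(0.0576·11.2) = 0.08510 K/W
ΣR = 1.429×10^-4 + 2.566×10^-5 + 0.08510 = 0.08527 K/W
Q = ΔT/ΣR = (438 K − 298.5 K)/0.08527 = 1640 W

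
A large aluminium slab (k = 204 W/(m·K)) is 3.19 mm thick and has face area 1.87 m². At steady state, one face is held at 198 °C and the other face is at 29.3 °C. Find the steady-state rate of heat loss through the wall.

Q = kA·ΔT/L = 204 × 1.87 × |198 °C − 29.3 °C| / 0.00319 = 2.02×10^7 W

Q = 20200 kW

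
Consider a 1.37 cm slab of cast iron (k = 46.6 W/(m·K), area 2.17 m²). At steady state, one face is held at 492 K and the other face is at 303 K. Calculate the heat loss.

Q = kA·ΔT/L = 46.6 × 2.17 × |492 K − 303 K| / 0.0137 = 1.40×10^6 W

Q = 1400 kW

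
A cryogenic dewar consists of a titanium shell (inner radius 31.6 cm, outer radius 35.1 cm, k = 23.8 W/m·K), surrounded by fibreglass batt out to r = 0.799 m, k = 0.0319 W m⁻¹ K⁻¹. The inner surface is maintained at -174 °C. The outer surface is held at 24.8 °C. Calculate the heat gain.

Series thermal resistances, inner to outer:
  R_titanium = (1/0.316 − 1/0.351)/(4πk) = 0.3156/(4π·23.8) = 0.001055 K/W
  R_fibreglass batt = (1/0.351 − 1/0.799)/(4πk) = 1.597/(4π·0.0319) = 3.985 K/W
ΣR = 0.001055 + 3.985 = 3.986 K/W
Q = ΔT/ΣR = (-174 °C − 24.8 °C)/3.986 = -49.9 W
(Negative Q ⇒ heat flows inward; heat gain = 49.9 W.)

Q = 49.9 W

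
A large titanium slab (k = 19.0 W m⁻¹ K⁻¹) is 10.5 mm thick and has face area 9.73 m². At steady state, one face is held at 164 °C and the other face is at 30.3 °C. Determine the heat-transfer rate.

Q = kA·ΔT/L = 19.0 × 9.73 × |164 °C − 30.3 °C| / 0.0105 = 2.35×10^6 W

Q = 2350 kW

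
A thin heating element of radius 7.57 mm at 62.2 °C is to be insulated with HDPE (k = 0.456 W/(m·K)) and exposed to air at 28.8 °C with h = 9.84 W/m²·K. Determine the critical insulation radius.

For a cylinder, r_cr = k_ins/h = 0.456/9.84 = 0.0463 m = 4.63 cm

r_cr = 4.63 cm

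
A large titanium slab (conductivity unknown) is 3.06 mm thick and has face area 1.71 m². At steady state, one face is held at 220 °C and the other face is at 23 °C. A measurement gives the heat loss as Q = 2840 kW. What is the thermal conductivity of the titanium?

ΣR = ΔT/Q = |220 − 23|/2.84×10^6 = 6.937×10^-5 K/W
L/(kA) = 6.937×10^-5 ⇒ k = 0.00306/(6.937×10^-5·1.71) = 25.8 W/m·K

k = 25.8 W/m·K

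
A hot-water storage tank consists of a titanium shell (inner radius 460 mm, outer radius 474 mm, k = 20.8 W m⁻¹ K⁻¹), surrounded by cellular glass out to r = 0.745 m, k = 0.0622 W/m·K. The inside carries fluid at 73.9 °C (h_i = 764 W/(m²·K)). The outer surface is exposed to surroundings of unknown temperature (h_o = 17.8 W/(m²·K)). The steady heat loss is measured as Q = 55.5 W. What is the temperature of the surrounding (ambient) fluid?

T_out = 18.9 °C

Series resistances:
  R_conv,in = 1/(4πr²h) = 1/(4π·0.460²·764) = 4.922×10^-4 K/W
  R_titanium = (1/0.460 − 1/0.474)/(4πk) = 0.06421/(4π·20.8) = 2.457×10^-4 K/W
  R_cellular glass = (1/0.474 − 1/0.745)/(4πk) = 0.7674/(4π·0.0622) = 0.9818 K/W
  R_conv,out = 1/(4πr²h) = 1/(4π·0.745²·17.8) = 0.008055 K/W
ΣR = 0.9906 K/W
ΔT = Q·ΣR = 55.5 × 0.9906 = 54.98 K
Heat flows outward, so T_out = T_in − ΔT = 73.9 − 54.98 = 18.9 °C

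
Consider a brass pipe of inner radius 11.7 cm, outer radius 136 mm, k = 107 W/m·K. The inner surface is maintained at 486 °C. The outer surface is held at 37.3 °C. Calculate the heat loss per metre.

Q' = 2πk·ΔT/ln(r₂/r₁) = 2π × 107 × 448.7 / ln(0.136/0.117) = 2.00×10^6 W/m

Q' = 2.00×10^6 W/m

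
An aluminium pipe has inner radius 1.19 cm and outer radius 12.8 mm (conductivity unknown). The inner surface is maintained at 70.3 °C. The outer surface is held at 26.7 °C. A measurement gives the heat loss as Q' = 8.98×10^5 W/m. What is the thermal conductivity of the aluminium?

k = 239 W/m·K

ΣR = ΔT/Q' = |70.3 − 26.7|/8.98×10^5 = 4.855×10^-5 m·K/W
ln(r₂/r₁)/(2πk) = 4.855×10^-5 ⇒ k = 0.07291/(2π·4.855×10^-5) = 239 W/m·K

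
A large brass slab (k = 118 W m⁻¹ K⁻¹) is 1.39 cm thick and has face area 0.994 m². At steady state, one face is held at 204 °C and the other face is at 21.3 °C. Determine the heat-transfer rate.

Q = kA·ΔT/L = 118 × 0.994 × |204 °C − 21.3 °C| / 0.0139 = 1.54×10^6 W

Q = 1540 kW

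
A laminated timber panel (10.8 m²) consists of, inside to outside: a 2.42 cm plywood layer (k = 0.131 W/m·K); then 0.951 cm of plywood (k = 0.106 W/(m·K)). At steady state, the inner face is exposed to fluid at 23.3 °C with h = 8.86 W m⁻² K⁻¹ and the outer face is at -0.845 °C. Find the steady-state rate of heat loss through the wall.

Q = 673 W

Series thermal resistances, inner to outer:
  R_conv,in = 1/(hA) = 1/(8.86·10.8) = 0.01045 K/W
  R_plywood = L/(kA) = 0.0242/(0.131·10.8) = 0.01710 K/W
  R_plywood = L/(kA) = 0.00951/(0.106·10.8) = 0.008307 K/W
ΣR = 0.01045 + 0.01710 + 0.008307 = 0.03586 K/W
Q = ΔT/ΣR = (23.3 °C − -0.845 °C)/0.03586 = 673 W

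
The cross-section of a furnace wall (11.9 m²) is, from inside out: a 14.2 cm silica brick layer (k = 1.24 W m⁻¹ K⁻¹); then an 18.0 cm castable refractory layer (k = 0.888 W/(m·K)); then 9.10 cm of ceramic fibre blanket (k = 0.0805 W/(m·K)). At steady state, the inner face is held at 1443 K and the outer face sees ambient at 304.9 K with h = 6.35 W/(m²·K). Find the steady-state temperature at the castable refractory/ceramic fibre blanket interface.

T = 1218 K

Treat each layer as a resistance in series:
  R_silica brick = L/(kA) = 0.142/(1.24·11.9) = 0.009623 K/W
  R_castable refractory = L/(kA) = 0.180/(0.888·11.9) = 0.01703 K/W
  R_ceramic fibre blanket = L/(kA) = 0.0910/(0.0805·11.9) = 0.09499 K/W
  R_conv,out = 1/(hA) = 1/(6.35·11.9) = 0.01323 K/W
ΣR = 0.009623 + 0.01703 + 0.09499 + 0.01323 = 0.1349 K/W
Q = ΔT/ΣR = (1443 K − 304.9 K)/0.1349 = 8437 W
From the inner boundary to the castable refractory/ceramic fibre blanket interface, ΣR_partial = 0.02665 K/W.
T_interface = T_in − Q·ΣR_partial = 1443 K − (8437)(0.02665) = 1218 K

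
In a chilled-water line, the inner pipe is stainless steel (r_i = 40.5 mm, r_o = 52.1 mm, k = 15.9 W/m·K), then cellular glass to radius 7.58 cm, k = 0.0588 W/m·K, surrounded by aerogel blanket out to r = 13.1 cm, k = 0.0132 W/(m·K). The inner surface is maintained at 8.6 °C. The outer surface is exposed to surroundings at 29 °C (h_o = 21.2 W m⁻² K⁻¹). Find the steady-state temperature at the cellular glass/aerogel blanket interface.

Resistance network (inner→outer):
  R'_stainless steel = ln(0.0521/0.0405)/(2πk) = 0.2519/(2π·15.9) = 0.002521 m·K/W
  R'_cellular glass = ln(0.0758/0.0521)/(2πk) = 0.3749/(2π·0.0588) = 1.015 m·K/W
  R'_aerogel blanket = ln(0.131/0.0758)/(2πk) = 0.5471/(2π·0.0132) = 6.596 m·K/W
  R'_conv,out = 1/(2πr h) = 1/(2π·0.131·21.2) = 0.05731 m·K/W
ΣR = 0.002521 + 1.015 + 6.596 + 0.05731 = 7.671 m·K/W
Q' = ΔT/ΣR = (8.6 °C − 29 °C)/7.671 = -2.659 W/m
From the inner boundary to the cellular glass/aerogel blanket interface, ΣR_partial = 1.018 m·K/W.
T_interface = T_in − Q'·ΣR_partial = 8.6 °C − (-2.659)(1.018) = 11.3 °C

T = 11.3 °C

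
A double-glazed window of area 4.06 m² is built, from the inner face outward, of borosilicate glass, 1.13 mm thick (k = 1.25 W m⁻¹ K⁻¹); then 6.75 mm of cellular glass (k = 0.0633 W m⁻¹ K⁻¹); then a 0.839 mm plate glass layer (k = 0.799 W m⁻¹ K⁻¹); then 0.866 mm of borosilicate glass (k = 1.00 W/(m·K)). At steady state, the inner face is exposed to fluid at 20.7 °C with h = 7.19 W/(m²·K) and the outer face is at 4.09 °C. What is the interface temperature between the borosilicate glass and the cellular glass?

Series thermal resistances, inner to outer:
  R_conv,in = 1/(hA) = 1/(7.19·4.06) = 0.03426 K/W
  R_borosilicate glass = L/(kA) = 0.00113/(1.25·4.06) = 2.227×10^-4 K/W
  R_cellular glass = L/(kA) = 0.00675/(0.0633·4.06) = 0.02626 K/W
  R_plate glass = L/(kA) = 8.39×10^-4/(0.799·4.06) = 2.586×10^-4 K/W
  R_borosilicate glass = L/(kA) = 8.66×10^-4/(1.00·4.06) = 2.133×10^-4 K/W
ΣR = 0.03426 + 2.227×10^-4 + 0.02626 + 2.586×10^-4 + 2.133×10^-4 = 0.06121 K/W
Q = ΔT/ΣR = (20.7 °C − 4.09 °C)/0.06121 = 271.4 W
From the inner boundary to the borosilicate glass/cellular glass interface, ΣR_partial = 0.03448 K/W.
T_interface = T_in − Q·ΣR_partial = 20.7 °C − (271.4)(0.03448) = 11.3 °C

T = 11.3 °C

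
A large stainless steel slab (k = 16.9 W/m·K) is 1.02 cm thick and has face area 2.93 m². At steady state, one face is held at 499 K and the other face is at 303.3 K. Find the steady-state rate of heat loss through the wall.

Q = kA·ΔT/L = 16.9 × 2.93 × |499 K − 303.3 K| / 0.0102 = 9.50×10^5 W

Q = 950 kW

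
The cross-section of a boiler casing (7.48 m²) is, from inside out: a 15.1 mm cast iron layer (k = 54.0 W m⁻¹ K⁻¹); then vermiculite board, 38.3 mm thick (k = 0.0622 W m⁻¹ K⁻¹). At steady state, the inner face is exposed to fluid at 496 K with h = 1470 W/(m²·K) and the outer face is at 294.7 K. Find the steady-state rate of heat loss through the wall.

Q = 2.44 kW

Resistance network (inner→outer):
  R_conv,in = 1/(hA) = 1/(1470·7.48) = 9.095×10^-5 K/W
  R_cast iron = L/(kA) = 0.0151/(54.0·7.48) = 3.738×10^-5 K/W
  R_vermiculite board = L/(kA) = 0.0383/(0.0622·7.48) = 0.08232 K/W
ΣR = 9.095×10^-5 + 3.738×10^-5 + 0.08232 = 0.08245 K/W
Q = ΔT/ΣR = (496 K − 294.7 K)/0.08245 = 2440 W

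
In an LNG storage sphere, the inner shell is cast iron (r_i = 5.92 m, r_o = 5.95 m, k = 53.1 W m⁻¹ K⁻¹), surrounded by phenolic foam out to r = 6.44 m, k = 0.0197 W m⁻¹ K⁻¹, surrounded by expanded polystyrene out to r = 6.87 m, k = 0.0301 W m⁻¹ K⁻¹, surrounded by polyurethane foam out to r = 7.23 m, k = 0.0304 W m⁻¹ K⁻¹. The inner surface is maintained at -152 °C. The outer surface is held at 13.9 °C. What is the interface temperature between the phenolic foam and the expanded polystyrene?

Series thermal resistances, inner to outer:
  R_cast iron = (1/5.92 − 1/5.95)/(4πk) = 8.517×10^-4/(4π·53.1) = 1.276×10^-6 K/W
  R_phenolic foam = (1/5.95 − 1/6.44)/(4πk) = 0.01279/(4π·0.0197) = 0.05166 K/W
  R_expanded polystyrene = (1/6.44 − 1/6.87)/(4πk) = 0.009719/(4π·0.0301) = 0.02570 K/W
  R_polyurethane foam = (1/6.87 − 1/7.23)/(4πk) = 0.007248/(4π·0.0304) = 0.01897 K/W
ΣR = 1.276×10^-6 + 0.05166 + 0.02570 + 0.01897 = 0.09633 K/W
Q = ΔT/ΣR = (-152 °C − 13.9 °C)/0.09633 = -1722 W
From the inner boundary to the phenolic foam/expanded polystyrene interface, ΣR_partial = 0.05166 K/W.
T_interface = T_in − Q·ΣR_partial = -152 °C − (-1722)(0.05166) = -63.0 °C

T = -63.0 °C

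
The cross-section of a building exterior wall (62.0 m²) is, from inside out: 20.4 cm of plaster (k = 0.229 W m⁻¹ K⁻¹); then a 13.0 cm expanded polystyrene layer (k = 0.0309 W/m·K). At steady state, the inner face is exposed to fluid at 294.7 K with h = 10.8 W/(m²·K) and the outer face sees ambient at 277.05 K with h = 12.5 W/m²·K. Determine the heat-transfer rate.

Q = 208 W

Series thermal resistances, inner to outer:
  R_conv,in = 1/(hA) = 1/(10.8·62.0) = 0.001493 K/W
  R_plaster = L/(kA) = 0.204/(0.229·62.0) = 0.01437 K/W
  R_expanded polystyrene = L/(kA) = 0.130/(0.0309·62.0) = 0.06786 K/W
  R_conv,out = 1/(hA) = 1/(12.5·62.0) = 0.001290 K/W
ΣR = 0.001493 + 0.01437 + 0.06786 + 0.001290 = 0.08501 K/W
Q = ΔT/ΣR = (294.7 K − 277.05 K)/0.08501 = 208 W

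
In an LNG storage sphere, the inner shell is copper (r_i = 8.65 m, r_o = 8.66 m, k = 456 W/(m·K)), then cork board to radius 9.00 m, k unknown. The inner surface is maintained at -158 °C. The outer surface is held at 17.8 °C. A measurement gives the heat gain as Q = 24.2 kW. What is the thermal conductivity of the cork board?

k = 0.0478 W/m·K

ΣR = ΔT/Q = |-158 − 17.8|/24200 = 0.007264 K/W
Known resistances:
  R_copper = (1/8.65 − 1/8.66)/(4πk) = 1.335×10^-4/(4π·456) = 2.330×10^-8 K/W
R_cork board = ΣR − ΣR_known = 0.007264 − 2.330×10^-8 = 0.007264 K/W
(1/r₁−1/r₂)/(4πk) = 0.007264 ⇒ k = 0.004362/(4π·0.007264) = 0.0478 W/m·K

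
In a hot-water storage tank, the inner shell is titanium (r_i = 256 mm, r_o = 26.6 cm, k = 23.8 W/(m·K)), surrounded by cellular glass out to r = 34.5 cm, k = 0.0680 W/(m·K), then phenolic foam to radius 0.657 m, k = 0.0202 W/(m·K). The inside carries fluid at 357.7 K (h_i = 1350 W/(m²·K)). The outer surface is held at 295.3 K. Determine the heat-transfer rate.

Series thermal resistances, inner to outer:
  R_conv,in = 1/(4πr²h) = 1/(4π·0.256²·1350) = 8.994×10^-4 K/W
  R_titanium = (1/0.256 − 1/0.266)/(4πk) = 0.1469/(4π·23.8) = 4.910×10^-4 K/W
  R_cellular glass = (1/0.266 − 1/0.345)/(4πk) = 0.8608/(4π·0.0680) = 1.007 K/W
  R_phenolic foam = (1/0.345 − 1/0.657)/(4πk) = 1.376/(4π·0.0202) = 5.423 K/W
ΣR = 8.994×10^-4 + 4.910×10^-4 + 1.007 + 5.423 = 6.431 K/W
Q = ΔT/ΣR = (357.7 K − 295.3 K)/6.431 = 9.70 W

Q = 9.70 W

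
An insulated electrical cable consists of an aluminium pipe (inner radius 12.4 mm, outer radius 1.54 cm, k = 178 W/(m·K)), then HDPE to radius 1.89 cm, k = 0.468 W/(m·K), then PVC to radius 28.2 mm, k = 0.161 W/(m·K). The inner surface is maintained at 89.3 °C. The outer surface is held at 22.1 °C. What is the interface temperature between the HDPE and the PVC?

Treat each layer as a resistance in series:
  R'_aluminium = ln(0.0154/0.0124)/(2πk) = 0.2167/(2π·178) = 1.937×10^-4 m·K/W
  R'_HDPE = ln(0.0189/0.0154)/(2πk) = 0.2048/(2π·0.468) = 0.06965 m·K/W
  R'_PVC = ln(0.0282/0.0189)/(2πk) = 0.4002/(2π·0.161) = 0.3956 m·K/W
ΣR = 1.937×10^-4 + 0.06965 + 0.3956 = 0.4654 m·K/W
Q' = ΔT/ΣR = (89.3 °C − 22.1 °C)/0.4654 = 144.4 W/m
From the inner boundary to the HDPE/PVC interface, ΣR_partial = 0.06984 m·K/W.
T_interface = T_in − Q'·ΣR_partial = 89.3 °C − (144.4)(0.06984) = 79.2 °C

T = 79.2 °C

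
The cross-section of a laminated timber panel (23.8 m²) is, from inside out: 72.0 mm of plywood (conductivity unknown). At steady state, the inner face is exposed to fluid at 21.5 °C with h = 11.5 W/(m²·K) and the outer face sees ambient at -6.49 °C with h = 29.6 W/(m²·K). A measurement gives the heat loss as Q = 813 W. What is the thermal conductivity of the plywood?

k = 0.103 W/m·K

ΣR = ΔT/Q = |21.5 − -6.49|/813 = 0.03443 K/W
Known resistances:
  R_conv,in = 1/(hA) = 1/(11.5·23.8) = 0.003654 K/W
  R_conv,out = 1/(hA) = 1/(29.6·23.8) = 0.001419 K/W
R_plywood = ΣR − ΣR_known = 0.03443 − 0.005073 = 0.02936 K/W
L/(kA) = 0.02936 ⇒ k = 0.0720/(0.02936·23.8) = 0.103 W/m·K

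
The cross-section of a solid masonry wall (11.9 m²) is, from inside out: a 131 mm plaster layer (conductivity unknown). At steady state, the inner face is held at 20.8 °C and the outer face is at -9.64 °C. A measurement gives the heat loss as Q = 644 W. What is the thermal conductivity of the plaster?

ΣR = ΔT/Q = |20.8 − -9.64|/644 = 0.04727 K/W
L/(kA) = 0.04727 ⇒ k = 0.131/(0.04727·11.9) = 0.233 W/m·K

k = 0.233 W/m·K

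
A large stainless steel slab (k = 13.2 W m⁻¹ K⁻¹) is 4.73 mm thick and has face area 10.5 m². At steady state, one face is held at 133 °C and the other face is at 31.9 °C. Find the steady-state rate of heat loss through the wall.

Q = 2960 kW

Q = kA·ΔT/L = 13.2 × 10.5 × |133 °C − 31.9 °C| / 0.00473 = 2.96×10^6 W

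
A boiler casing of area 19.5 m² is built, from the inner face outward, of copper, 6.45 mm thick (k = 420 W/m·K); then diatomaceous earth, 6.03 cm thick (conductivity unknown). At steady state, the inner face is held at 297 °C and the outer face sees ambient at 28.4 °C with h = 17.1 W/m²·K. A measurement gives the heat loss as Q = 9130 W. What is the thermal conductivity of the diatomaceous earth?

ΣR = ΔT/Q = |297 − 28.4|/9130 = 0.02942 K/W
Known resistances:
  R_copper = L/(kA) = 0.00645/(420·19.5) = 7.875×10^-7 K/W
  R_conv,out = 1/(hA) = 1/(17.1·19.5) = 0.002999 K/W
R_diatomaceous earth = ΣR − ΣR_known = 0.02942 − 0.003000 = 0.02642 K/W
L/(kA) = 0.02642 ⇒ k = 0.0603/(0.02642·19.5) = 0.117 W/m·K

k = 0.117 W/m·K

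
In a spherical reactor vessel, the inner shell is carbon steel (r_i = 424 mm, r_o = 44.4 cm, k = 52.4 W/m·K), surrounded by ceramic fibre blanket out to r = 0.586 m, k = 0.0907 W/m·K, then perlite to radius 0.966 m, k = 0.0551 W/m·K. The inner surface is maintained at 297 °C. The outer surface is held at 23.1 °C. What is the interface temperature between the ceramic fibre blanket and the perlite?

Series thermal resistances, inner to outer:
  R_carbon steel = (1/0.424 − 1/0.444)/(4πk) = 0.1062/(4π·52.4) = 1.613×10^-4 K/W
  R_ceramic fibre blanket = (1/0.444 − 1/0.586)/(4πk) = 0.5458/(4π·0.0907) = 0.4788 K/W
  R_perlite = (1/0.586 − 1/0.966)/(4πk) = 0.6713/(4π·0.0551) = 0.9695 K/W
ΣR = 1.613×10^-4 + 0.4788 + 0.9695 = 1.448 K/W
Q = ΔT/ΣR = (297 °C − 23.1 °C)/1.448 = 189.2 W
From the inner boundary to the ceramic fibre blanket/perlite interface, ΣR_partial = 0.4790 K/W.
T_interface = T_in − Q·ΣR_partial = 297 °C − (189.2)(0.4790) = 206 °C

T = 206 °C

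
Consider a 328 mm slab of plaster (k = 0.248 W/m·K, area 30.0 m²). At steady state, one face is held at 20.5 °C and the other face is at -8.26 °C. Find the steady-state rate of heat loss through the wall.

Q = kA·ΔT/L = 0.248 × 30.0 × |20.5 °C − -8.26 °C| / 0.328 = 652 W

Q = 652 W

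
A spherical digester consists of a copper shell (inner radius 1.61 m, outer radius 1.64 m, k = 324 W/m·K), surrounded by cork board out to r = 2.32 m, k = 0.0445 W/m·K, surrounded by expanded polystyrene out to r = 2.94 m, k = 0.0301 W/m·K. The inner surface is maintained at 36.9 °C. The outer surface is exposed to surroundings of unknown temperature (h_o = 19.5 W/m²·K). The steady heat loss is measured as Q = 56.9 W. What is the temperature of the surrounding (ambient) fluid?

Sum the resistances:
  R_copper = (1/1.61 − 1/1.64)/(4πk) = 0.01136/(4π·324) = 2.791×10^-6 K/W
  R_cork board = (1/1.64 − 1/2.32)/(4πk) = 0.1787/(4π·0.0445) = 0.3196 K/W
  R_expanded polystyrene = (1/2.32 − 1/2.94)/(4πk) = 0.09090/(4π·0.0301) = 0.2403 K/W
  R_conv,out = 1/(4πr²h) = 1/(4π·2.94²·19.5) = 4.721×10^-4 K/W
ΣR = 0.5604 K/W
ΔT = Q·ΣR = 56.9 × 0.5604 = 31.89 K
Heat flows outward, so T_out = T_in − ΔT = 36.9 − 31.89 = 5.01 °C

T_out = 5.01 °C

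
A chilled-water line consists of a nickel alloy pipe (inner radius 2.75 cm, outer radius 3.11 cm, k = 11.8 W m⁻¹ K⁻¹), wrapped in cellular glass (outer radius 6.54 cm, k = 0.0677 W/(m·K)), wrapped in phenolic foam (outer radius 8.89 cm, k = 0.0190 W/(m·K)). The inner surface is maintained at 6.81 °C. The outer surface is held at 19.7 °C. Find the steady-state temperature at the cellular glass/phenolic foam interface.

T = 12.0 °C

Resistance network (inner→outer):
  R'_nickel alloy = ln(0.0311/0.0275)/(2πk) = 0.1230/(2π·11.8) = 0.001659 m·K/W
  R'_cellular glass = ln(0.0654/0.0311)/(2πk) = 0.7433/(2π·0.0677) = 1.747 m·K/W
  R'_phenolic foam = ln(0.0889/0.0654)/(2πk) = 0.3070/(2π·0.0190) = 2.572 m·K/W
ΣR = 0.001659 + 1.747 + 2.572 = 4.321 m·K/W
Q' = ΔT/ΣR = (6.81 °C − 19.7 °C)/4.321 = -2.983 W/m
From the inner boundary to the cellular glass/phenolic foam interface, ΣR_partial = 1.749 m·K/W.
T_interface = T_in − Q'·ΣR_partial = 6.81 °C − (-2.983)(1.749) = 12.0 °C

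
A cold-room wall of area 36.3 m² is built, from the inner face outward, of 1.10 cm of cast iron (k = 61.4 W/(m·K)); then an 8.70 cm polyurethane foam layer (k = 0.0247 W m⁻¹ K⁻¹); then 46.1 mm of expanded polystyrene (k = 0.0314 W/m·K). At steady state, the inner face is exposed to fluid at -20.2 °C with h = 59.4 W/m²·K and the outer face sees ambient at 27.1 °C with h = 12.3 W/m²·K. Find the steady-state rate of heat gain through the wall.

Q = 337 W

Treat each layer as a resistance in series:
  R_conv,in = 1/(hA) = 1/(59.4·36.3) = 4.638×10^-4 K/W
  R_cast iron = L/(kA) = 0.0110/(61.4·36.3) = 4.935×10^-6 K/W
  R_polyurethane foam = L/(kA) = 0.0870/(0.0247·36.3) = 0.09703 K/W
  R_expanded polystyrene = L/(kA) = 0.0461/(0.0314·36.3) = 0.04044 K/W
  R_conv,out = 1/(hA) = 1/(12.3·36.3) = 0.002240 K/W
ΣR = 4.638×10^-4 + 4.935×10^-6 + 0.09703 + 0.04044 + 0.002240 = 0.1402 K/W
Q = ΔT/ΣR = (-20.2 °C − 27.1 °C)/0.1402 = -337 W
(Negative Q ⇒ heat flows inward; heat gain = 337 W.)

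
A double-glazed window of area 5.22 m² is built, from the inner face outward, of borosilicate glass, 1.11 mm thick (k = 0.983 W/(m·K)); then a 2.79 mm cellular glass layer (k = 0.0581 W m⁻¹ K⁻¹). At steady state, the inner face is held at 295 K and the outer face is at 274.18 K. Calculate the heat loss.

Series thermal resistances, inner to outer:
  R_borosilicate glass = L/(kA) = 0.00111/(0.983·5.22) = 2.163×10^-4 K/W
  R_cellular glass = L/(kA) = 0.00279/(0.0581·5.22) = 0.009199 K/W
ΣR = 2.163×10^-4 + 0.009199 = 0.009415 K/W
Q = ΔT/ΣR = (295 K − 274.18 K)/0.009415 = 2210 W

Q = 2.21 kW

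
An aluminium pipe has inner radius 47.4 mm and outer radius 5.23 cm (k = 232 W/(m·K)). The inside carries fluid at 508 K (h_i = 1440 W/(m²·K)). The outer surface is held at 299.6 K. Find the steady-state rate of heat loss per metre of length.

Q' = 86900 W/m

Treat each layer as a resistance in series:
  R'_conv,in = 1/(2πr h) = 1/(2π·0.0474·1440) = 0.002332 m·K/W
  R'_aluminium = ln(0.0523/0.0474)/(2πk) = 0.09837/(2π·232) = 6.749×10^-5 m·K/W
ΣR = 0.002332 + 6.749×10^-5 = 0.002399 m·K/W
Q' = ΔT/ΣR = (508 K − 299.6 K)/0.002399 = 86900 W/m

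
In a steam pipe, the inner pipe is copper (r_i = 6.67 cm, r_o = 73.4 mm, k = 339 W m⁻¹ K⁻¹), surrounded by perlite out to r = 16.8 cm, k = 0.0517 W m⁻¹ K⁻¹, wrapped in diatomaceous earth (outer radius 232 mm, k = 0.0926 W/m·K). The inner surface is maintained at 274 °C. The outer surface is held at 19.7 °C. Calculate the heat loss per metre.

Resistance network (inner→outer):
  R'_copper = ln(0.0734/0.0667)/(2πk) = 0.09572/(2π·339) = 4.494×10^-5 m·K/W
  R'_perlite = ln(0.168/0.0734)/(2πk) = 0.8280/(2π·0.0517) = 2.549 m·K/W
  R'_diatomaceous earth = ln(0.232/0.168)/(2πk) = 0.3228/(2π·0.0926) = 0.5548 m·K/W
ΣR = 4.494×10^-5 + 2.549 + 0.5548 = 3.104 m·K/W
Q' = ΔT/ΣR = (274 °C − 19.7 °C)/3.104 = 81.9 W/m

Q' = 81.9 W/m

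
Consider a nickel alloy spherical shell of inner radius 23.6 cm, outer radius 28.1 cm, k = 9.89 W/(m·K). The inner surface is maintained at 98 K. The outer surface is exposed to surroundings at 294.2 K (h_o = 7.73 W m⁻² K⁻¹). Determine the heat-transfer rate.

Q = 1440 W

Resistance network (inner→outer):
  R_nickel alloy = (1/0.236 − 1/0.281)/(4πk) = 0.6786/(4π·9.89) = 0.005460 K/W
  R_conv,out = 1/(4πr²h) = 1/(4π·0.281²·7.73) = 0.1304 K/W
ΣR = 0.005460 + 0.1304 = 0.1359 K/W
Q = ΔT/ΣR = (98 K − 294.2 K)/0.1359 = -1440 W
(Negative Q ⇒ heat flows inward; heat gain = 1440 W.)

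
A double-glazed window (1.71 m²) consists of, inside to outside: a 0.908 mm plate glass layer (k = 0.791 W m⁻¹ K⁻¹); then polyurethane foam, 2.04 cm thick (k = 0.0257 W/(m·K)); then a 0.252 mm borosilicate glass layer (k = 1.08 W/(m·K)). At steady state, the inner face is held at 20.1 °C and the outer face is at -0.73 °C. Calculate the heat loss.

Q = 44.8 W

Resistance network (inner→outer):
  R_plate glass = L/(kA) = 9.08×10^-4/(0.791·1.71) = 6.713×10^-4 K/W
  R_polyurethane foam = L/(kA) = 0.0204/(0.0257·1.71) = 0.4642 K/W
  R_borosilicate glass = L/(kA) = 2.52×10^-4/(1.08·1.71) = 1.365×10^-4 K/W
ΣR = 6.713×10^-4 + 0.4642 + 1.365×10^-4 = 0.4650 K/W
Q = ΔT/ΣR = (20.1 °C − -0.73 °C)/0.4650 = 44.8 W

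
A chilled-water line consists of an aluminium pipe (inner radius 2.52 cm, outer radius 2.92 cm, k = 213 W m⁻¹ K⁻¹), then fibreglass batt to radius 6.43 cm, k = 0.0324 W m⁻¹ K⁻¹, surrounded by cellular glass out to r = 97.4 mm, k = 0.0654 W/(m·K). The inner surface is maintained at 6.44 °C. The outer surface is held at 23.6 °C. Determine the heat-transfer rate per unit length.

Resistance network (inner→outer):
  R'_aluminium = ln(0.0292/0.0252)/(2πk) = 0.1473/(2π·213) = 1.101×10^-4 m·K/W
  R'_fibreglass batt = ln(0.0643/0.0292)/(2πk) = 0.7894/(2π·0.0324) = 3.878 m·K/W
  R'_cellular glass = ln(0.0974/0.0643)/(2πk) = 0.4153/(2π·0.0654) = 1.011 m·K/W
ΣR = 1.101×10^-4 + 3.878 + 1.011 = 4.889 m·K/W
Q' = ΔT/ΣR = (6.44 °C − 23.6 °C)/4.889 = -3.51 W/m
(Negative Q' ⇒ heat flows inward; heat gain = 3.51 W/m.)

Q' = 3.51 W/m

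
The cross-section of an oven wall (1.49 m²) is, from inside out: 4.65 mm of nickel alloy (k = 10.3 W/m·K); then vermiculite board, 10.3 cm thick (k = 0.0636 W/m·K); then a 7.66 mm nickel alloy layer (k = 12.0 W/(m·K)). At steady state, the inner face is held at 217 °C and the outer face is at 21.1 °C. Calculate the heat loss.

Q = 180 W

Treat each layer as a resistance in series:
  R_nickel alloy = L/(kA) = 0.00465/(10.3·1.49) = 3.030×10^-4 K/W
  R_vermiculite board = L/(kA) = 0.103/(0.0636·1.49) = 1.087 K/W
  R_nickel alloy = L/(kA) = 0.00766/(12.0·1.49) = 4.284×10^-4 K/W
ΣR = 3.030×10^-4 + 1.087 + 4.284×10^-4 = 1.088 K/W
Q = ΔT/ΣR = (217 °C − 21.1 °C)/1.088 = 180 W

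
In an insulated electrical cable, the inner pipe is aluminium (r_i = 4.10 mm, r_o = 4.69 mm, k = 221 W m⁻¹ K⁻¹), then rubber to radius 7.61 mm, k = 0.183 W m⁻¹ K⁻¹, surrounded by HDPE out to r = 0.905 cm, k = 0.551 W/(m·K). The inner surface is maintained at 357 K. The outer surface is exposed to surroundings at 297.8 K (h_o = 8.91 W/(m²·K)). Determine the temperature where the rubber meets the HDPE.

Treat each layer as a resistance in series:
  R'_aluminium = ln(0.00469/0.00410)/(2πk) = 0.1344/(2π·221) = 9.682×10^-5 m·K/W
  R'_rubber = ln(0.00761/0.00469)/(2πk) = 0.4840/(2π·0.183) = 0.4210 m·K/W
  R'_HDPE = ln(0.00905/0.00761)/(2πk) = 0.1733/(2π·0.551) = 0.05006 m·K/W
  R'_conv,out = 1/(2πr h) = 1/(2π·0.00905·8.91) = 1.974 m·K/W
ΣR = 9.682×10^-5 + 0.4210 + 0.05006 + 1.974 = 2.445 m·K/W
Q' = ΔT/ΣR = (357 K − 297.8 K)/2.445 = 24.21 W/m
From the inner boundary to the rubber/HDPE interface, ΣR_partial = 0.4211 m·K/W.
T_interface = T_in − Q'·ΣR_partial = 357 K − (24.21)(0.4211) = 346.8 K

T = 346.8 K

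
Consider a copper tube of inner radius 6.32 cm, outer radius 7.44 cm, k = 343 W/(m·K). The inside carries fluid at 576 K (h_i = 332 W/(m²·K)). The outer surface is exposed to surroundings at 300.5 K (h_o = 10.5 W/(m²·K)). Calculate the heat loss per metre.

Q' = 1300 W/m

Series thermal resistances, inner to outer:
  R'_conv,in = 1/(2πr h) = 1/(2π·0.0632·332) = 0.007585 m·K/W
  R'_copper = ln(0.0744/0.0632)/(2πk) = 0.1632/(2π·343) = 7.570×10^-5 m·K/W
  R'_conv,out = 1/(2πr h) = 1/(2π·0.0744·10.5) = 0.2037 m·K/W
ΣR = 0.007585 + 7.570×10^-5 + 0.2037 = 0.2114 m·K/W
Q' = ΔT/ΣR = (576 K − 300.5 K)/0.2114 = 1300 W/m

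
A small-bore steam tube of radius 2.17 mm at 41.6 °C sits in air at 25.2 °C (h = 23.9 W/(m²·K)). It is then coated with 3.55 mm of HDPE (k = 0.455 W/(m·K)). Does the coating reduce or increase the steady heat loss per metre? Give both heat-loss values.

increases: 5.34 → 10.9 W/m

Critical radius for a cylinder: r_cr = k/h = 0.0190 m = 1.90 cm.
Outer radius after coating: r₂ = 0.00217 + 0.00355 = 0.00572 m.
Since r₁ < r_cr and r₂ ≤ r_cr, the coating moves toward the maximum at r_cr — heat loss rises.
Bare: R = 1/(2πr₁h) = 3.069 m·K/W; Q = 16.4/3.069 = 5.34 W/m.
Coated: R = R_cond + R_conv = 1.503 m·K/W; Q = 16.4/1.503 = 10.9 W/m.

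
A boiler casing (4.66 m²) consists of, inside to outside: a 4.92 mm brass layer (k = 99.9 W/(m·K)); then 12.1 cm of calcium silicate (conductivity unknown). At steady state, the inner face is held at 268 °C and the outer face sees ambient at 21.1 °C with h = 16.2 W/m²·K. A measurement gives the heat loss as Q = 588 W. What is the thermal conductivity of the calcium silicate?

k = 0.0639 W/m·K

ΣR = ΔT/Q = |268 − 21.1|/588 = 0.4199 K/W
Known resistances:
  R_brass = L/(kA) = 0.00492/(99.9·4.66) = 1.057×10^-5 K/W
  R_conv,out = 1/(hA) = 1/(16.2·4.66) = 0.01325 K/W
R_calcium silicate = ΣR − ΣR_known = 0.4199 − 0.01326 = 0.4066 K/W
L/(kA) = 0.4066 ⇒ k = 0.121/(0.4066·4.66) = 0.0639 W/m·K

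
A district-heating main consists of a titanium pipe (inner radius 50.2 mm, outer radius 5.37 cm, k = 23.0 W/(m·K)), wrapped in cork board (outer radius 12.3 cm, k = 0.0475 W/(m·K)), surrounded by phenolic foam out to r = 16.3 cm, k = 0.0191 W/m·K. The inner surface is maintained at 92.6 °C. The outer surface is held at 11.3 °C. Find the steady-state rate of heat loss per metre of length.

Treat each layer as a resistance in series:
  R'_titanium = ln(0.0537/0.0502)/(2πk) = 0.06740/(2π·23.0) = 4.664×10^-4 m·K/W
  R'_cork board = ln(0.123/0.0537)/(2πk) = 0.8288/(2π·0.0475) = 2.777 m·K/W
  R'_phenolic foam = ln(0.163/0.123)/(2πk) = 0.2816/(2π·0.0191) = 2.346 m·K/W
ΣR = 4.664×10^-4 + 2.777 + 2.346 = 5.123 m·K/W
Q' = ΔT/ΣR = (92.6 °C − 11.3 °C)/5.123 = 15.9 W/m

Q' = 15.9 W/m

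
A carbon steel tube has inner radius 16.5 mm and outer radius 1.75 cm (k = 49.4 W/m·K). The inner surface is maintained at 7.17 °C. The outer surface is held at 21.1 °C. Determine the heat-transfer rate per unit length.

Q' = 2πk·ΔT/ln(r₂/r₁) = 2π × 49.4 × 13.93 / ln(0.0175/0.0165) = 73500 W/m

Q' = 73500 W/m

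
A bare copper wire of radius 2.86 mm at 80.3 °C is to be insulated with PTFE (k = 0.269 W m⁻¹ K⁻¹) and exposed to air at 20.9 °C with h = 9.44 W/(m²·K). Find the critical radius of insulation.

r_cr = 2.85 cm

For a cylinder, r_cr = k_ins/h = 0.269/9.44 = 0.0285 m = 2.85 cm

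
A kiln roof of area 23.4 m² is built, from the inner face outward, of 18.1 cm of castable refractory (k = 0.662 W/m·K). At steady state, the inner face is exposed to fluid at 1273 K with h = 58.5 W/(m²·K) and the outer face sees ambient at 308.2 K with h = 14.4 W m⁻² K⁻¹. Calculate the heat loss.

Q = 62.7 kW

Treat each layer as a resistance in series:
  R_conv,in = 1/(hA) = 1/(58.5·23.4) = 7.305×10^-4 K/W
  R_castable refractory = L/(kA) = 0.181/(0.662·23.4) = 0.01168 K/W
  R_conv,out = 1/(hA) = 1/(14.4·23.4) = 0.002968 K/W
ΣR = 7.305×10^-4 + 0.01168 + 0.002968 = 0.01538 K/W
Q = ΔT/ΣR = (1273 K − 308.2 K)/0.01538 = 62700 W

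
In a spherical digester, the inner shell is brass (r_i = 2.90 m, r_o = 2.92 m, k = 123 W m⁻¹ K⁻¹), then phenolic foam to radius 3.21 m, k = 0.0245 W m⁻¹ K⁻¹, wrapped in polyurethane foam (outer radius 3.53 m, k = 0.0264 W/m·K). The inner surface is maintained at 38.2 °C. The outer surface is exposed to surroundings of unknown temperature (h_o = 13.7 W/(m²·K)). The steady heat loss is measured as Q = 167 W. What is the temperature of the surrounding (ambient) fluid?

Series resistances:
  R_brass = (1/2.90 − 1/2.92)/(4πk) = 0.002362/(4π·123) = 1.528×10^-6 K/W
  R_phenolic foam = (1/2.92 − 1/3.21)/(4πk) = 0.03094/(4π·0.0245) = 0.1005 K/W
  R_polyurethane foam = (1/3.21 − 1/3.53)/(4πk) = 0.02824/(4π·0.0264) = 0.08512 K/W
  R_conv,out = 1/(4πr²h) = 1/(4π·3.53²·13.7) = 4.661×10^-4 K/W
ΣR = 0.1861 K/W
ΔT = Q·ΣR = 167 × 0.1861 = 31.08 K
Heat flows outward, so T_out = T_in − ΔT = 38.2 − 31.08 = 7.12 °C

T_out = 7.12 °C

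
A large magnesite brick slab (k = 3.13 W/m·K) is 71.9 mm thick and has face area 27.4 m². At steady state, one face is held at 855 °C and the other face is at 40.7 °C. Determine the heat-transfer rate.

Q = kA·ΔT/L = 3.13 × 27.4 × |855 °C − 40.7 °C| / 0.0719 = 9.71×10^5 W

Q = 971 kW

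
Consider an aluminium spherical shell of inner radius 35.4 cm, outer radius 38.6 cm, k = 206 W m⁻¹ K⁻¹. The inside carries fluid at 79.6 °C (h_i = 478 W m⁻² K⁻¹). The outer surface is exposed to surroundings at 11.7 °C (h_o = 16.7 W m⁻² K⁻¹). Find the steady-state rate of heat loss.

Treat each layer as a resistance in series:
  R_conv,in = 1/(4πr²h) = 1/(4π·0.354²·478) = 0.001328 K/W
  R_aluminium = (1/0.354 − 1/0.386)/(4πk) = 0.2342/(4π·206) = 9.047×10^-5 K/W
  R_conv,out = 1/(4πr²h) = 1/(4π·0.386²·16.7) = 0.03198 K/W
ΣR = 0.001328 + 9.047×10^-5 + 0.03198 = 0.03340 K/W
Q = ΔT/ΣR = (79.6 °C − 11.7 °C)/0.03340 = 2030 W

Q = 2030 W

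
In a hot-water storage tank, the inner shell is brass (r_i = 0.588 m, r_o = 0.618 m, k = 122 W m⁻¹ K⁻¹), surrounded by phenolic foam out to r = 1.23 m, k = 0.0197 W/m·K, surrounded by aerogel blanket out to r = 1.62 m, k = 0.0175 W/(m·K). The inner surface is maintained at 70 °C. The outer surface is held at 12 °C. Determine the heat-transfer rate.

Treat each layer as a resistance in series:
  R_brass = (1/0.588 − 1/0.618)/(4πk) = 0.08256/(4π·122) = 5.385×10^-5 K/W
  R_phenolic foam = (1/0.618 − 1/1.23)/(4πk) = 0.8051/(4π·0.0197) = 3.252 K/W
  R_aerogel blanket = (1/1.23 − 1/1.62)/(4πk) = 0.1957/(4π·0.0175) = 0.8900 K/W
ΣR = 5.385×10^-5 + 3.252 + 0.8900 = 4.142 K/W
Q = ΔT/ΣR = (70 °C − 12 °C)/4.142 = 14.0 W

Q = 14.0 W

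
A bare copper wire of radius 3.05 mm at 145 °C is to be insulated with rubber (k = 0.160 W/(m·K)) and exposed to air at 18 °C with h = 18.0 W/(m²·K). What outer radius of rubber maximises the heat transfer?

For a cylinder, r_cr = k_ins/h = 0.160/18.0 = 0.00889 m = 0.889 cm

r_cr = 0.889 cm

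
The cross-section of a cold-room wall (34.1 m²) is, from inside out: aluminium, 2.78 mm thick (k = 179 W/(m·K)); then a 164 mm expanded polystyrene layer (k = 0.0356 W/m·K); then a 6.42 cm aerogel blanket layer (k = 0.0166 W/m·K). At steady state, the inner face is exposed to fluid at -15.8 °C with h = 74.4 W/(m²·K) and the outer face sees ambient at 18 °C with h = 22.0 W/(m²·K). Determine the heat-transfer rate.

Q = 135 W

Resistance network (inner→outer):
  R_conv,in = 1/(hA) = 1/(74.4·34.1) = 3.942×10^-4 K/W
  R_aluminium = L/(kA) = 0.00278/(179·34.1) = 4.554×10^-7 K/W
  R_expanded polystyrene = L/(kA) = 0.164/(0.0356·34.1) = 0.1351 K/W
  R_aerogel blanket = L/(kA) = 0.0642/(0.0166·34.1) = 0.1134 K/W
  R_conv,out = 1/(hA) = 1/(22.0·34.1) = 0.001333 K/W
ΣR = 3.942×10^-4 + 4.554×10^-7 + 0.1351 + 0.1134 + 0.001333 = 0.2502 K/W
Q = ΔT/ΣR = (-15.8 °C − 18 °C)/0.2502 = -135 W
(Negative Q ⇒ heat flows inward; heat gain = 135 W.)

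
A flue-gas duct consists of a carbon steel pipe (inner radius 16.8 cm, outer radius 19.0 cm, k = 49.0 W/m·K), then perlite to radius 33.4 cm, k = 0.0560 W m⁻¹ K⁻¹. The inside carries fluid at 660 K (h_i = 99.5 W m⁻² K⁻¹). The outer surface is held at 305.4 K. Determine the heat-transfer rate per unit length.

Q' = 220 W/m

Resistance network (inner→outer):
  R'_conv,in = 1/(2πr h) = 1/(2π·0.168·99.5) = 0.009521 m·K/W
  R'_carbon steel = ln(0.190/0.168)/(2πk) = 0.1231/(2π·49.0) = 3.997×10^-4 m·K/W
  R'_perlite = ln(0.334/0.190)/(2πk) = 0.5641/(2π·0.0560) = 1.603 m·K/W
ΣR = 0.009521 + 3.997×10^-4 + 1.603 = 1.613 m·K/W
Q' = ΔT/ΣR = (660 K − 305.4 K)/1.613 = 220 W/m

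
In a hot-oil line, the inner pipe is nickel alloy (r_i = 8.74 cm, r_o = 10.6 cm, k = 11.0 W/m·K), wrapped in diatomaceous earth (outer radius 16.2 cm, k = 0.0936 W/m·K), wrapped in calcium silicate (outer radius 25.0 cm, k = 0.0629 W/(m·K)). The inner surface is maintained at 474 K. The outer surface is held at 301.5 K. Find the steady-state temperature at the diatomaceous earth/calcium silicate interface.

Resistance network (inner→outer):
  R'_nickel alloy = ln(0.106/0.0874)/(2πk) = 0.1929/(2π·11.0) = 0.002792 m·K/W
  R'_diatomaceous earth = ln(0.162/0.106)/(2πk) = 0.4242/(2π·0.0936) = 0.7212 m·K/W
  R'_calcium silicate = ln(0.250/0.162)/(2πk) = 0.4339/(2π·0.0629) = 1.098 m·K/W
ΣR = 0.002792 + 0.7212 + 1.098 = 1.822 m·K/W
Q' = ΔT/ΣR = (474 K − 301.5 K)/1.822 = 94.68 W/m
From the inner boundary to the diatomaceous earth/calcium silicate interface, ΣR_partial = 0.7240 m·K/W.
T_interface = T_in − Q'·ΣR_partial = 474 K − (94.68)(0.7240) = 405 K

T = 405 K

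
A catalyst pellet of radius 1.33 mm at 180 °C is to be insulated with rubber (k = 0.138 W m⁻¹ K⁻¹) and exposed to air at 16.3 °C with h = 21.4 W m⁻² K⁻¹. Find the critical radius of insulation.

r_cr = 1.29 cm

For a sphere, r_cr = 2k_ins/h = 2·0.138/21.4 = 0.0129 m = 1.29 cm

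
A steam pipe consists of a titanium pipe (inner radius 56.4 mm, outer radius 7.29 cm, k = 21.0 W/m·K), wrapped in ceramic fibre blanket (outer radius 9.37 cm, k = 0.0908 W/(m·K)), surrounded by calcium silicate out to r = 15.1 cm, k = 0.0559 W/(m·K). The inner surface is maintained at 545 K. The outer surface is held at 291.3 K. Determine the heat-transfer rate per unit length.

Resistance network (inner→outer):
  R'_titanium = ln(0.0729/0.0564)/(2πk) = 0.2566/(2π·21.0) = 0.001945 m·K/W
  R'_ceramic fibre blanket = ln(0.0937/0.0729)/(2πk) = 0.2510/(2π·0.0908) = 0.4400 m·K/W
  R'_calcium silicate = ln(0.151/0.0937)/(2πk) = 0.4772/(2π·0.0559) = 1.359 m·K/W
ΣR = 0.001945 + 0.4400 + 1.359 = 1.801 m·K/W
Q' = ΔT/ΣR = (545 K − 291.3 K)/1.801 = 141 W/m

Q' = 141 W/m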